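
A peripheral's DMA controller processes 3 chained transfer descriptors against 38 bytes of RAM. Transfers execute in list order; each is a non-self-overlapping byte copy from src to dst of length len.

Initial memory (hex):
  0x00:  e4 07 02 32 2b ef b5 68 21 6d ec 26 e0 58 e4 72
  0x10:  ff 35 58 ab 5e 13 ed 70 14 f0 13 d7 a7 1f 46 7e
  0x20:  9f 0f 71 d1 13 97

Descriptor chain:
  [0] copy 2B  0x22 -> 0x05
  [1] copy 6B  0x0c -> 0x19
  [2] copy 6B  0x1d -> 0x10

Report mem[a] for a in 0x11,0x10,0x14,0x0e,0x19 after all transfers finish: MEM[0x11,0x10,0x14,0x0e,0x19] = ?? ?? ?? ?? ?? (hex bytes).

MEM[0x11,0x10,0x14,0x0e,0x19] = 35 ff 0f e4 e0

#0 dst[0x05+2] := {0x71,0xd1}
#1 dst[0x19+6] := {0xe0,0x58,0xe4,0x72,0xff,0x35}
#2 dst[0x10+6] := {0xff,0x35,0x7e,0x9f,0x0f,0x71}
query mem[0x11]=0x35, mem[0x10]=0xff, mem[0x14]=0x0f, mem[0x0e]=0xe4, mem[0x19]=0xe0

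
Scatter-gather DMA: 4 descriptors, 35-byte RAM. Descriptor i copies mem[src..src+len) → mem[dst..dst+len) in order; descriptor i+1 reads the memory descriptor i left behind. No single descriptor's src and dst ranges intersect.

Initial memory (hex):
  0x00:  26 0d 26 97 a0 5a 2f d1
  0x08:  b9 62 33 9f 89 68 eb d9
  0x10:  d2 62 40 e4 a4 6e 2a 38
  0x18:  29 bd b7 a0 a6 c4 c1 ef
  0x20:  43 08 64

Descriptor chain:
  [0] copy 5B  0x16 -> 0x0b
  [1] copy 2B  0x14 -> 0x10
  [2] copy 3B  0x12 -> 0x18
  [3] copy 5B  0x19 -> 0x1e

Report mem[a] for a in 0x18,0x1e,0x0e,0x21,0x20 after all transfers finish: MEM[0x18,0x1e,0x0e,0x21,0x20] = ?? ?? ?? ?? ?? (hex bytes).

MEM[0x18,0x1e,0x0e,0x21,0x20] = 40 e4 bd a6 a0

D0: mem[0x0b..0x0f] <- [2a 38 29 bd b7]
D1: mem[0x10..0x11] <- [a4 6e]
D2: mem[0x18..0x1a] <- [40 e4 a4]
D3: mem[0x1e..0x22] <- [e4 a4 a0 a6 c4]
query mem[0x18]=0x40, mem[0x1e]=0xe4, mem[0x0e]=0xbd, mem[0x21]=0xa6, mem[0x20]=0xa0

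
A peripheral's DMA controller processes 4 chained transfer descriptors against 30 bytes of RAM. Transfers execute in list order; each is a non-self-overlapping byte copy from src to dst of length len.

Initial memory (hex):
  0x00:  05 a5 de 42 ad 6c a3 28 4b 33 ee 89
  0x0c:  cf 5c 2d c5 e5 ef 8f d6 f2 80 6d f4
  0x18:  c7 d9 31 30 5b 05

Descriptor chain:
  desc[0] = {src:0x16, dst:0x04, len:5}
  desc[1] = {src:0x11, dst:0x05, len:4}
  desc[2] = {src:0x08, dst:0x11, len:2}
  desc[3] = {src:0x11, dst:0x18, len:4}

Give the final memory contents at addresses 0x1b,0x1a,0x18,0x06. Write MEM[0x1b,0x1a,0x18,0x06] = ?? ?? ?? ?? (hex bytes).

[0] 0x16->0x04 len=5 : 6d f4 c7 d9 31
[1] 0x11->0x05 len=4 : ef 8f d6 f2
[2] 0x08->0x11 len=2 : f2 33
[3] 0x11->0x18 len=4 : f2 33 d6 f2
query mem[0x1b]=0xf2, mem[0x1a]=0xd6, mem[0x18]=0xf2, mem[0x06]=0x8f

MEM[0x1b,0x1a,0x18,0x06] = f2 d6 f2 8f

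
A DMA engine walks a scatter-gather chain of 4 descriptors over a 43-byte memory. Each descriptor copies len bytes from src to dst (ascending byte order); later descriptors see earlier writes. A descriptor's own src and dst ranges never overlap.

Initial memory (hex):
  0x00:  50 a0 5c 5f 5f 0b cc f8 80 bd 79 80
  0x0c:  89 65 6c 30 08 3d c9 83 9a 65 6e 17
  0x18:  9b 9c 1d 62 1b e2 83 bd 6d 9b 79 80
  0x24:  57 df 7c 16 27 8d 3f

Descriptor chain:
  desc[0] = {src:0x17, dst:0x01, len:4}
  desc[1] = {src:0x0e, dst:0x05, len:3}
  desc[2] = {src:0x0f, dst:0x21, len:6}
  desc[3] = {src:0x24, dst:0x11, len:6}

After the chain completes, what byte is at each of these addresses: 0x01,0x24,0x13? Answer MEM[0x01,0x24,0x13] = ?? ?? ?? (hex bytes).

  after D0: wrote 4B at 0x01 = 179b9c1d
  after D1: wrote 3B at 0x05 = 6c3008
  after D2: wrote 6B at 0x21 = 30083dc9839a
  after D3: wrote 6B at 0x11 = c9839a16278d
query mem[0x01]=0x17, mem[0x24]=0xc9, mem[0x13]=0x9a

MEM[0x01,0x24,0x13] = 17 c9 9a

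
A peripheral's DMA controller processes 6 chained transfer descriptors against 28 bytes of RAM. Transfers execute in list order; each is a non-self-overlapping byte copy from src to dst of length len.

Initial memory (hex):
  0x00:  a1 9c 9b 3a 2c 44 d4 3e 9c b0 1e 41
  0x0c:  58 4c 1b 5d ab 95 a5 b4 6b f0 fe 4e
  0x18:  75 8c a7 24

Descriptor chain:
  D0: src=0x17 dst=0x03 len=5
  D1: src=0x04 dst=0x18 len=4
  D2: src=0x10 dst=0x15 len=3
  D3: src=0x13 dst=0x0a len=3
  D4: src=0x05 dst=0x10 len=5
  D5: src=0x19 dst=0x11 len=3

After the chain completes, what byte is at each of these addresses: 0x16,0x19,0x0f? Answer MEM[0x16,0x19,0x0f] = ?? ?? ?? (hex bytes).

MEM[0x16,0x19,0x0f] = 95 8c 5d

#0 dst[0x03+5] := {0x4e,0x75,0x8c,0xa7,0x24}
#1 dst[0x18+4] := {0x75,0x8c,0xa7,0x24}
#2 dst[0x15+3] := {0xab,0x95,0xa5}
#3 dst[0x0a+3] := {0xb4,0x6b,0xab}
#4 dst[0x10+5] := {0x8c,0xa7,0x24,0x9c,0xb0}
#5 dst[0x11+3] := {0x8c,0xa7,0x24}
query mem[0x16]=0x95, mem[0x19]=0x8c, mem[0x0f]=0x5d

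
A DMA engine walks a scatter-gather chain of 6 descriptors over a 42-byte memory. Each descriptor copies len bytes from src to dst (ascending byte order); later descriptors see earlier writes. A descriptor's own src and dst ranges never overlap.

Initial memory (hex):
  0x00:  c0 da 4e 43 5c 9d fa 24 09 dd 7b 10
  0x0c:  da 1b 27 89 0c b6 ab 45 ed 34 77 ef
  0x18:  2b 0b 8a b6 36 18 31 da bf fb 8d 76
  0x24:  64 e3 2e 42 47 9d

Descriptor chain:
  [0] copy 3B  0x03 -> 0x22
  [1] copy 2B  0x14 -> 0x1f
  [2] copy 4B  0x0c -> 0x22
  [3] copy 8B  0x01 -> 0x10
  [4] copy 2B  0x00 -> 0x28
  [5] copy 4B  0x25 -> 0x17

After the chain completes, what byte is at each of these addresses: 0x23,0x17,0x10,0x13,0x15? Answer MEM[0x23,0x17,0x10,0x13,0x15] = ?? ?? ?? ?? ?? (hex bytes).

[0] 0x03->0x22 len=3 : 43 5c 9d
[1] 0x14->0x1f len=2 : ed 34
[2] 0x0c->0x22 len=4 : da 1b 27 89
[3] 0x01->0x10 len=8 : da 4e 43 5c 9d fa 24 09
[4] 0x00->0x28 len=2 : c0 da
[5] 0x25->0x17 len=4 : 89 2e 42 c0
query mem[0x23]=0x1b, mem[0x17]=0x89, mem[0x10]=0xda, mem[0x13]=0x5c, mem[0x15]=0xfa

MEM[0x23,0x17,0x10,0x13,0x15] = 1b 89 da 5c fa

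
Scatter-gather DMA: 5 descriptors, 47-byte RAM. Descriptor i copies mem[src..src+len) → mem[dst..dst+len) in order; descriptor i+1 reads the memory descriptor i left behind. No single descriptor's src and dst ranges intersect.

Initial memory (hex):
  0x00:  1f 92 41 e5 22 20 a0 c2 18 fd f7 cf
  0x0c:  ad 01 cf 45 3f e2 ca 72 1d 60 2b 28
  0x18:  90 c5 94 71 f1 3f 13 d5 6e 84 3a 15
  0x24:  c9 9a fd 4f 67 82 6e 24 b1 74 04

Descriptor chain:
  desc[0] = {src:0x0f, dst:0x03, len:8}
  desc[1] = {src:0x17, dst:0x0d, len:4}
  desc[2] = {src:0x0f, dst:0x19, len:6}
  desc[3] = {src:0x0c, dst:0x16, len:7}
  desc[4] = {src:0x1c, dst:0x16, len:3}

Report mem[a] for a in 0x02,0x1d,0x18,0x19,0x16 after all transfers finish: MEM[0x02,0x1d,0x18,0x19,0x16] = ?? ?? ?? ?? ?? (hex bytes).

MEM[0x02,0x1d,0x18,0x19,0x16] = 41 72 1d c5 ca

#0 dst[0x03+8] := {0x45,0x3f,0xe2,0xca,0x72,0x1d,0x60,0x2b}
#1 dst[0x0d+4] := {0x28,0x90,0xc5,0x94}
#2 dst[0x19+6] := {0xc5,0x94,0xe2,0xca,0x72,0x1d}
#3 dst[0x16+7] := {0xad,0x28,0x90,0xc5,0x94,0xe2,0xca}
#4 dst[0x16+3] := {0xca,0x72,0x1d}
query mem[0x02]=0x41, mem[0x1d]=0x72, mem[0x18]=0x1d, mem[0x19]=0xc5, mem[0x16]=0xca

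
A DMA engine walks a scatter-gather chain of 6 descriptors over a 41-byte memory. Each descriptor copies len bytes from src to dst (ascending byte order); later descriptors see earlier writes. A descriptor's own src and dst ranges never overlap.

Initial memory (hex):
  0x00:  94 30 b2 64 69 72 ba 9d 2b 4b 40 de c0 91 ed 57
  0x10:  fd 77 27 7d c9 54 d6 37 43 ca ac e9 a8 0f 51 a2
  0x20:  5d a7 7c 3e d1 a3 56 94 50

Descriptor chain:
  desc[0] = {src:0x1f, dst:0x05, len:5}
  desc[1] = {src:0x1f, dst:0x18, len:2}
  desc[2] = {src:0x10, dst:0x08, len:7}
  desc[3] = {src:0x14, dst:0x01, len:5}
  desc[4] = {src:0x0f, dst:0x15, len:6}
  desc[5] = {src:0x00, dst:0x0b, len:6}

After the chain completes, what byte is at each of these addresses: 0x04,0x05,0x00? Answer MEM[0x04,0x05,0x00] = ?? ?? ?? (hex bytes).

  after D0: wrote 5B at 0x05 = a25da77c3e
  after D1: wrote 2B at 0x18 = a25d
  after D2: wrote 7B at 0x08 = fd77277dc954d6
  after D3: wrote 5B at 0x01 = c954d637a2
  after D4: wrote 6B at 0x15 = 57fd77277dc9
  after D5: wrote 6B at 0x0b = 94c954d637a2
query mem[0x04]=0x37, mem[0x05]=0xa2, mem[0x00]=0x94

MEM[0x04,0x05,0x00] = 37 a2 94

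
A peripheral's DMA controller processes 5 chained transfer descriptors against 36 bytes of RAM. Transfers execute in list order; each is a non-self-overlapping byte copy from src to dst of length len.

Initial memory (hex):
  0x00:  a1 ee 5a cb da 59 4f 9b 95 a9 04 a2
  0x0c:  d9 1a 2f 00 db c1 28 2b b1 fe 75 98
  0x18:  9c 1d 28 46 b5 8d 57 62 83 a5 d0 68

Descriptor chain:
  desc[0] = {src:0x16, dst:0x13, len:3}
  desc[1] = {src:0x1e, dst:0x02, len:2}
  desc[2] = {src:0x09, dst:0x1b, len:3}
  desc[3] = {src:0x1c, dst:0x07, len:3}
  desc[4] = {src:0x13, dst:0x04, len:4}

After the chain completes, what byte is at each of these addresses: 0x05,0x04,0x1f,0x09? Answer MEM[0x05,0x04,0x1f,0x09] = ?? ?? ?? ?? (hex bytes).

D0: mem[0x13..0x15] <- [75 98 9c]
D1: mem[0x02..0x03] <- [57 62]
D2: mem[0x1b..0x1d] <- [a9 04 a2]
D3: mem[0x07..0x09] <- [04 a2 57]
D4: mem[0x04..0x07] <- [75 98 9c 75]
query mem[0x05]=0x98, mem[0x04]=0x75, mem[0x1f]=0x62, mem[0x09]=0x57

MEM[0x05,0x04,0x1f,0x09] = 98 75 62 57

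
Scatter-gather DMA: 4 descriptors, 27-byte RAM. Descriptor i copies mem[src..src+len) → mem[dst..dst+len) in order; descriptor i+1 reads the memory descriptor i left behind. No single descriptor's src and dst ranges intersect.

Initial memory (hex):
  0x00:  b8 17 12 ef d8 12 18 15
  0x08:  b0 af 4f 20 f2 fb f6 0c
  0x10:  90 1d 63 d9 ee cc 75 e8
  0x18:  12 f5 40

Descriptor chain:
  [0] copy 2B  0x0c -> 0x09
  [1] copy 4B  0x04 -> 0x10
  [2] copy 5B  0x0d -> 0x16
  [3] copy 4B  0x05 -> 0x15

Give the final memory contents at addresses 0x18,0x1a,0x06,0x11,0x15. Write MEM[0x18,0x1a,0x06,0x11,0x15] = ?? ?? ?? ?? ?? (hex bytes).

D0: mem[0x09..0x0a] <- [f2 fb]
D1: mem[0x10..0x13] <- [d8 12 18 15]
D2: mem[0x16..0x1a] <- [fb f6 0c d8 12]
D3: mem[0x15..0x18] <- [12 18 15 b0]
query mem[0x18]=0xb0, mem[0x1a]=0x12, mem[0x06]=0x18, mem[0x11]=0x12, mem[0x15]=0x12

MEM[0x18,0x1a,0x06,0x11,0x15] = b0 12 18 12 12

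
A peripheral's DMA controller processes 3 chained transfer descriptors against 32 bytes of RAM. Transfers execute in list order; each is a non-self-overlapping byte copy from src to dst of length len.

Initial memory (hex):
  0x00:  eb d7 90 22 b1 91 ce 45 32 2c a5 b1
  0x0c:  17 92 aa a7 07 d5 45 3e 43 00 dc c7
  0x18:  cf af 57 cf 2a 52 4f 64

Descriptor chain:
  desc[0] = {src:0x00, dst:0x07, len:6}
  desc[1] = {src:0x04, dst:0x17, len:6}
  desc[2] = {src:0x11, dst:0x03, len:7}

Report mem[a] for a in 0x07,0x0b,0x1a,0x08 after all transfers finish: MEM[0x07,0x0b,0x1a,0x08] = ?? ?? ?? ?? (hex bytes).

[0] 0x00->0x07 len=6 : eb d7 90 22 b1 91
[1] 0x04->0x17 len=6 : b1 91 ce eb d7 90
[2] 0x11->0x03 len=7 : d5 45 3e 43 00 dc b1
query mem[0x07]=0x00, mem[0x0b]=0xb1, mem[0x1a]=0xeb, mem[0x08]=0xdc

MEM[0x07,0x0b,0x1a,0x08] = 00 b1 eb dc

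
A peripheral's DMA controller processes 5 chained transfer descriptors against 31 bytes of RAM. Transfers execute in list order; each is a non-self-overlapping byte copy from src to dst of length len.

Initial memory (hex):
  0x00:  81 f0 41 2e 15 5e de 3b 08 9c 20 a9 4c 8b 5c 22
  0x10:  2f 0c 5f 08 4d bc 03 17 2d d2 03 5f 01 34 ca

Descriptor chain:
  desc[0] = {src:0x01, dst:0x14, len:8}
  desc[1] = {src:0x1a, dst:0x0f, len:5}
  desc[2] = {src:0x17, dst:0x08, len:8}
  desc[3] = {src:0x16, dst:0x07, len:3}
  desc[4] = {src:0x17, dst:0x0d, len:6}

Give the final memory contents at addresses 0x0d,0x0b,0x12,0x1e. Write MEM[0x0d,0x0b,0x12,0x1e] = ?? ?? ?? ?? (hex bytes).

D0: mem[0x14..0x1b] <- [f0 41 2e 15 5e de 3b 08]
D1: mem[0x0f..0x13] <- [3b 08 01 34 ca]
D2: mem[0x08..0x0f] <- [15 5e de 3b 08 01 34 ca]
D3: mem[0x07..0x09] <- [2e 15 5e]
D4: mem[0x0d..0x12] <- [15 5e de 3b 08 01]
query mem[0x0d]=0x15, mem[0x0b]=0x3b, mem[0x12]=0x01, mem[0x1e]=0xca

MEM[0x0d,0x0b,0x12,0x1e] = 15 3b 01 ca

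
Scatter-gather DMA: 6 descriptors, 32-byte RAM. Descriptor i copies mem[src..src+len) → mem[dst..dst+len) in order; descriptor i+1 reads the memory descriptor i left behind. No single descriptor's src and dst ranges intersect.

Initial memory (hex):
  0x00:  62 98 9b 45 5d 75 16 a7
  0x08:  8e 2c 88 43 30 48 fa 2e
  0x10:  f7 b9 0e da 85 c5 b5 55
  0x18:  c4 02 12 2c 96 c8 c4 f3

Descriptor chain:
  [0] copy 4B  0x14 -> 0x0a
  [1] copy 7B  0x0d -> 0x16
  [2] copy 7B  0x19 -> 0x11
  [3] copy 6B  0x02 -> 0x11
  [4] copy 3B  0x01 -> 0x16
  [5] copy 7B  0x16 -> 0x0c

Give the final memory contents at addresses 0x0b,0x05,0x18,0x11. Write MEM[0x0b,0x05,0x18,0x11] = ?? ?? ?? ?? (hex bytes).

  after D0: wrote 4B at 0x0a = 85c5b555
  after D1: wrote 7B at 0x16 = 55fa2ef7b90eda
  after D2: wrote 7B at 0x11 = f7b90edac8c4f3
  after D3: wrote 6B at 0x11 = 9b455d7516a7
  after D4: wrote 3B at 0x16 = 989b45
  after D5: wrote 7B at 0x0c = 989b45f7b90eda
query mem[0x0b]=0xc5, mem[0x05]=0x75, mem[0x18]=0x45, mem[0x11]=0x0e

MEM[0x0b,0x05,0x18,0x11] = c5 75 45 0e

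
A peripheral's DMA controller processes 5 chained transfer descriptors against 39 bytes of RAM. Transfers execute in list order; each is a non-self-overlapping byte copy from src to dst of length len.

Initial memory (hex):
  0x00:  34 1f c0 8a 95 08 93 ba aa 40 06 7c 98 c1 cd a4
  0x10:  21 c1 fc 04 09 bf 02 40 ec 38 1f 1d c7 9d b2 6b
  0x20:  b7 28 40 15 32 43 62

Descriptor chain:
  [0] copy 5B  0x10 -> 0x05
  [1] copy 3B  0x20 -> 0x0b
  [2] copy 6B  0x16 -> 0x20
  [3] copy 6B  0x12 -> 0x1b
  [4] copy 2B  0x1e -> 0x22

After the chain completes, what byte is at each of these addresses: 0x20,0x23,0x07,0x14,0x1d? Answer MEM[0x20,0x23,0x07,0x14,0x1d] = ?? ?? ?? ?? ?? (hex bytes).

  after D0: wrote 5B at 0x05 = 21c1fc0409
  after D1: wrote 3B at 0x0b = b72840
  after D2: wrote 6B at 0x20 = 0240ec381f1d
  after D3: wrote 6B at 0x1b = fc0409bf0240
  after D4: wrote 2B at 0x22 = bf02
query mem[0x20]=0x40, mem[0x23]=0x02, mem[0x07]=0xfc, mem[0x14]=0x09, mem[0x1d]=0x09

MEM[0x20,0x23,0x07,0x14,0x1d] = 40 02 fc 09 09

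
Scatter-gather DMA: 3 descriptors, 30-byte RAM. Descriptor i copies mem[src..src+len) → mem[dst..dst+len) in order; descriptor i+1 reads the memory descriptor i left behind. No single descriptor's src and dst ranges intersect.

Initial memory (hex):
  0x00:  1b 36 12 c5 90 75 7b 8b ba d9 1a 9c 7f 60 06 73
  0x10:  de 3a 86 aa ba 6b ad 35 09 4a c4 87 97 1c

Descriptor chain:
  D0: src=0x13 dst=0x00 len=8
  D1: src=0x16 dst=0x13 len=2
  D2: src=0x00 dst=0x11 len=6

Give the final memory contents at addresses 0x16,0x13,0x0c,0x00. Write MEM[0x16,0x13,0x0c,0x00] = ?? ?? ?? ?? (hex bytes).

MEM[0x16,0x13,0x0c,0x00] = 09 6b 7f aa

[0] 0x13->0x00 len=8 : aa ba 6b ad 35 09 4a c4
[1] 0x16->0x13 len=2 : ad 35
[2] 0x00->0x11 len=6 : aa ba 6b ad 35 09
query mem[0x16]=0x09, mem[0x13]=0x6b, mem[0x0c]=0x7f, mem[0x00]=0xaa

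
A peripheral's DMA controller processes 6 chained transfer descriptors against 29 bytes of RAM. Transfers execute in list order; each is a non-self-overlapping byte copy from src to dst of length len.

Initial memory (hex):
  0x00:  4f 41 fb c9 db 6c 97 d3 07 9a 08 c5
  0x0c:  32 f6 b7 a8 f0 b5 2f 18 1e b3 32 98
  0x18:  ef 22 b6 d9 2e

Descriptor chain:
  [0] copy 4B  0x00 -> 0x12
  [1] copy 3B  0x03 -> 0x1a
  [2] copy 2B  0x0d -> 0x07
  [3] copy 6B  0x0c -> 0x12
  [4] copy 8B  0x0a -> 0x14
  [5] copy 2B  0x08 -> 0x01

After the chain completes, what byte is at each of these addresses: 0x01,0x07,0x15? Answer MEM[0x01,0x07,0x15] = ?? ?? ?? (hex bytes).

MEM[0x01,0x07,0x15] = b7 f6 c5

#0 dst[0x12+4] := {0x4f,0x41,0xfb,0xc9}
#1 dst[0x1a+3] := {0xc9,0xdb,0x6c}
#2 dst[0x07+2] := {0xf6,0xb7}
#3 dst[0x12+6] := {0x32,0xf6,0xb7,0xa8,0xf0,0xb5}
#4 dst[0x14+8] := {0x08,0xc5,0x32,0xf6,0xb7,0xa8,0xf0,0xb5}
#5 dst[0x01+2] := {0xb7,0x9a}
query mem[0x01]=0xb7, mem[0x07]=0xf6, mem[0x15]=0xc5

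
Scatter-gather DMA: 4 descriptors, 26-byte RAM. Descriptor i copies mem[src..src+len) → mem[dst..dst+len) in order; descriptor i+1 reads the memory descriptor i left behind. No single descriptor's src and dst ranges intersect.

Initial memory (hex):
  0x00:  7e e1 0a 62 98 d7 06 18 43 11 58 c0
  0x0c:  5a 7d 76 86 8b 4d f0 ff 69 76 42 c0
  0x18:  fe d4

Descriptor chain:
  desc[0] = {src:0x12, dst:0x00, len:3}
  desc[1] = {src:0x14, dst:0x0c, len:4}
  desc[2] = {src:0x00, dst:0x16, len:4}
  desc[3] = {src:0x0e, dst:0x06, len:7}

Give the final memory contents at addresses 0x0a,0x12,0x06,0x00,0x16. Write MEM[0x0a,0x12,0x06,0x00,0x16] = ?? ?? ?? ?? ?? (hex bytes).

MEM[0x0a,0x12,0x06,0x00,0x16] = f0 f0 42 f0 f0

[0] 0x12->0x00 len=3 : f0 ff 69
[1] 0x14->0x0c len=4 : 69 76 42 c0
[2] 0x00->0x16 len=4 : f0 ff 69 62
[3] 0x0e->0x06 len=7 : 42 c0 8b 4d f0 ff 69
query mem[0x0a]=0xf0, mem[0x12]=0xf0, mem[0x06]=0x42, mem[0x00]=0xf0, mem[0x16]=0xf0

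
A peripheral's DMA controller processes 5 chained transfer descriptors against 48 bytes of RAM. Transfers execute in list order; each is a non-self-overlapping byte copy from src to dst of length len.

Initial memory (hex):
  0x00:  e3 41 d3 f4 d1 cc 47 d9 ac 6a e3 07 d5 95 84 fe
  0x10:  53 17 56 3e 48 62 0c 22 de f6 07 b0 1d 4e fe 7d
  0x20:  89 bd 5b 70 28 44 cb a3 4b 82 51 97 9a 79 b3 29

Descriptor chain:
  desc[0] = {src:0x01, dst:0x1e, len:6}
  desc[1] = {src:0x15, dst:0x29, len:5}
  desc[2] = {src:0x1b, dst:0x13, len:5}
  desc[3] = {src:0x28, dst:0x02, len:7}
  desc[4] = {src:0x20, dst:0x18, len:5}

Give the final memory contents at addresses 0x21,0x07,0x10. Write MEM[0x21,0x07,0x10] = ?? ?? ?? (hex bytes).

  after D0: wrote 6B at 0x1e = 41d3f4d1cc47
  after D1: wrote 5B at 0x29 = 620c22def6
  after D2: wrote 5B at 0x13 = b01d4e41d3
  after D3: wrote 7B at 0x02 = 4b620c22def6b3
  after D4: wrote 5B at 0x18 = f4d1cc4728
query mem[0x21]=0xd1, mem[0x07]=0xf6, mem[0x10]=0x53

MEM[0x21,0x07,0x10] = d1 f6 53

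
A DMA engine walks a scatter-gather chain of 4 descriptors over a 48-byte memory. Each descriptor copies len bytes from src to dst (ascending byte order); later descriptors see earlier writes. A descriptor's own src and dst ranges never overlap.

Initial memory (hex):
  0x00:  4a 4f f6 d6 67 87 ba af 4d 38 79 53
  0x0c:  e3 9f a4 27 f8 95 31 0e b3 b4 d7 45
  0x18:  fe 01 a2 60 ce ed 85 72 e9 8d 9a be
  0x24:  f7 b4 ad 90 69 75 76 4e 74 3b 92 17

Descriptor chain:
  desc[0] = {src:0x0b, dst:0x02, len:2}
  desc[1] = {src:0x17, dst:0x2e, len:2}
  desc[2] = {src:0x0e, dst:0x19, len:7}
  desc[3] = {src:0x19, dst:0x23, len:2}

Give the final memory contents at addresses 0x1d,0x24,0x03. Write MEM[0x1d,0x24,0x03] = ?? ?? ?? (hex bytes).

MEM[0x1d,0x24,0x03] = 31 27 e3

[0] 0x0b->0x02 len=2 : 53 e3
[1] 0x17->0x2e len=2 : 45 fe
[2] 0x0e->0x19 len=7 : a4 27 f8 95 31 0e b3
[3] 0x19->0x23 len=2 : a4 27
query mem[0x1d]=0x31, mem[0x24]=0x27, mem[0x03]=0xe3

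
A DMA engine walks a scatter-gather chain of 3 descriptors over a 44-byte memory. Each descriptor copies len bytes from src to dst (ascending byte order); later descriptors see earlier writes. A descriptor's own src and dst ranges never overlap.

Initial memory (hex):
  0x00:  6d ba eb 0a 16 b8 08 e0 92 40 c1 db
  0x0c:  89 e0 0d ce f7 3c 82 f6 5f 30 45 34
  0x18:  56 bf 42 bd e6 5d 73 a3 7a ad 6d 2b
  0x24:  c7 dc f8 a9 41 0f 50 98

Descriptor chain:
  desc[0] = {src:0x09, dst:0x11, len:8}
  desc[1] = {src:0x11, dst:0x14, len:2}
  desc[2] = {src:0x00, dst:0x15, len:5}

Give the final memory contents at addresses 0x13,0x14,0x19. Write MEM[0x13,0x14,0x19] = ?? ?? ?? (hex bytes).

MEM[0x13,0x14,0x19] = db 40 16

  after D0: wrote 8B at 0x11 = 40c1db89e00dcef7
  after D1: wrote 2B at 0x14 = 40c1
  after D2: wrote 5B at 0x15 = 6dbaeb0a16
query mem[0x13]=0xdb, mem[0x14]=0x40, mem[0x19]=0x16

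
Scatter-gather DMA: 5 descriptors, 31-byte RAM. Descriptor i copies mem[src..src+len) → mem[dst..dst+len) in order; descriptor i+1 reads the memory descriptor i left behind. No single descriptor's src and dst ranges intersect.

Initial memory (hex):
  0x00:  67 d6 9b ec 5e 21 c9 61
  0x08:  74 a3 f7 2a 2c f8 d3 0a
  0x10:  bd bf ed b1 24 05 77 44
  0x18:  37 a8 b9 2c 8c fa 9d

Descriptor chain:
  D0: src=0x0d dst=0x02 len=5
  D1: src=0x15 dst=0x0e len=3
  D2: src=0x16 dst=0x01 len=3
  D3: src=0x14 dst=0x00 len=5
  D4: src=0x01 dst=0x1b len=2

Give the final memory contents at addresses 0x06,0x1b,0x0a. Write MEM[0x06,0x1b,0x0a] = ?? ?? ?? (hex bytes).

MEM[0x06,0x1b,0x0a] = bf 05 f7

#0 dst[0x02+5] := {0xf8,0xd3,0x0a,0xbd,0xbf}
#1 dst[0x0e+3] := {0x05,0x77,0x44}
#2 dst[0x01+3] := {0x77,0x44,0x37}
#3 dst[0x00+5] := {0x24,0x05,0x77,0x44,0x37}
#4 dst[0x1b+2] := {0x05,0x77}
query mem[0x06]=0xbf, mem[0x1b]=0x05, mem[0x0a]=0xf7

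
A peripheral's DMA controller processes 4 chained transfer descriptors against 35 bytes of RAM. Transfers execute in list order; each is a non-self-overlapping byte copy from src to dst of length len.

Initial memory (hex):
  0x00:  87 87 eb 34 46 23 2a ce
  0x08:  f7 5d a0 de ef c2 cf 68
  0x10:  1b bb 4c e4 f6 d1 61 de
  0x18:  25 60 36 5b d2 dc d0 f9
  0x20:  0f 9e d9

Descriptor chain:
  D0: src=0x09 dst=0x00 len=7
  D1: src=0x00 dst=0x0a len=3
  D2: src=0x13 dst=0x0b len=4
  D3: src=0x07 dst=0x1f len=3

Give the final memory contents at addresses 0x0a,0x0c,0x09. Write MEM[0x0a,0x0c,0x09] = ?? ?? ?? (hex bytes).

MEM[0x0a,0x0c,0x09] = 5d f6 5d

  after D0: wrote 7B at 0x00 = 5da0deefc2cf68
  after D1: wrote 3B at 0x0a = 5da0de
  after D2: wrote 4B at 0x0b = e4f6d161
  after D3: wrote 3B at 0x1f = cef75d
query mem[0x0a]=0x5d, mem[0x0c]=0xf6, mem[0x09]=0x5d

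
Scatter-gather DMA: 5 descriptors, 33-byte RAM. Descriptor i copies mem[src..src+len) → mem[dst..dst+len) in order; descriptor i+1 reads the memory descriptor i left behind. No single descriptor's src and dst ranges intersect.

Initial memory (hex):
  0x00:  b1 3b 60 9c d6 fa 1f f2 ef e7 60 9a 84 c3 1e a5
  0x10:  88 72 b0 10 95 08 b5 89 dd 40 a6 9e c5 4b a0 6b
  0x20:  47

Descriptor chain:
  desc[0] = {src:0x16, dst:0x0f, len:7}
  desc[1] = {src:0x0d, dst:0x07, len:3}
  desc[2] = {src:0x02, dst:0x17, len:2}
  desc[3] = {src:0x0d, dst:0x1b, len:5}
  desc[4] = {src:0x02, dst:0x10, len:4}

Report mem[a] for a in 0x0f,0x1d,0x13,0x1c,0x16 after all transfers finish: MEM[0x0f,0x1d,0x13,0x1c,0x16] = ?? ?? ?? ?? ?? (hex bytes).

MEM[0x0f,0x1d,0x13,0x1c,0x16] = b5 b5 fa 1e b5

D0: mem[0x0f..0x15] <- [b5 89 dd 40 a6 9e c5]
D1: mem[0x07..0x09] <- [c3 1e b5]
D2: mem[0x17..0x18] <- [60 9c]
D3: mem[0x1b..0x1f] <- [c3 1e b5 89 dd]
D4: mem[0x10..0x13] <- [60 9c d6 fa]
query mem[0x0f]=0xb5, mem[0x1d]=0xb5, mem[0x13]=0xfa, mem[0x1c]=0x1e, mem[0x16]=0xb5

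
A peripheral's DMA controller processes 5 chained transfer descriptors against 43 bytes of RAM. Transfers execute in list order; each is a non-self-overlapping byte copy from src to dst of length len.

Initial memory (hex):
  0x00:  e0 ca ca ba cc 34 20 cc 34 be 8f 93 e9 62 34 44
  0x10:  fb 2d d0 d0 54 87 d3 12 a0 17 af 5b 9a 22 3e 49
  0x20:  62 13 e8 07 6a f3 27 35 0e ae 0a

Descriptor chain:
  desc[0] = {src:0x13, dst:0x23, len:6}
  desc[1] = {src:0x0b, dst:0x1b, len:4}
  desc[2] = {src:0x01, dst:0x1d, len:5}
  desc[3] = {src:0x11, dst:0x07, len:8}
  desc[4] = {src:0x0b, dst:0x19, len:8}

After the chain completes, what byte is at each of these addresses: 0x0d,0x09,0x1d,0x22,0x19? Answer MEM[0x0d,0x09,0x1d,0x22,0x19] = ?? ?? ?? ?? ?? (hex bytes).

  after D0: wrote 6B at 0x23 = d05487d312a0
  after D1: wrote 4B at 0x1b = 93e96234
  after D2: wrote 5B at 0x1d = cacabacc34
  after D3: wrote 8B at 0x07 = 2dd0d05487d312a0
  after D4: wrote 8B at 0x19 = 87d312a044fb2dd0
query mem[0x0d]=0x12, mem[0x09]=0xd0, mem[0x1d]=0x44, mem[0x22]=0xe8, mem[0x19]=0x87

MEM[0x0d,0x09,0x1d,0x22,0x19] = 12 d0 44 e8 87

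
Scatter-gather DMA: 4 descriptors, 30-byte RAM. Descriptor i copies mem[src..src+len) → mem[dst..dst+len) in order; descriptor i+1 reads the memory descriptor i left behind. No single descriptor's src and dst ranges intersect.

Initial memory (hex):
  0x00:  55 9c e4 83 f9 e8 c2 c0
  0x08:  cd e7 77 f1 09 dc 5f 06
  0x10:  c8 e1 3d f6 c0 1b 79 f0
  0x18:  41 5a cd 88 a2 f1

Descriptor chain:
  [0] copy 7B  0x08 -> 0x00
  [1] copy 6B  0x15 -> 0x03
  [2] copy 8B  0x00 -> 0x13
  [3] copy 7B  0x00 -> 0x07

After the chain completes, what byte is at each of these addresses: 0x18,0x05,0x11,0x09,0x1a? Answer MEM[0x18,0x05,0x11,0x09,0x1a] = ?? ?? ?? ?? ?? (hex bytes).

  after D0: wrote 7B at 0x00 = cde777f109dc5f
  after D1: wrote 6B at 0x03 = 1b79f0415acd
  after D2: wrote 8B at 0x13 = cde7771b79f0415a
  after D3: wrote 7B at 0x07 = cde7771b79f041
query mem[0x18]=0xf0, mem[0x05]=0xf0, mem[0x11]=0xe1, mem[0x09]=0x77, mem[0x1a]=0x5a

MEM[0x18,0x05,0x11,0x09,0x1a] = f0 f0 e1 77 5a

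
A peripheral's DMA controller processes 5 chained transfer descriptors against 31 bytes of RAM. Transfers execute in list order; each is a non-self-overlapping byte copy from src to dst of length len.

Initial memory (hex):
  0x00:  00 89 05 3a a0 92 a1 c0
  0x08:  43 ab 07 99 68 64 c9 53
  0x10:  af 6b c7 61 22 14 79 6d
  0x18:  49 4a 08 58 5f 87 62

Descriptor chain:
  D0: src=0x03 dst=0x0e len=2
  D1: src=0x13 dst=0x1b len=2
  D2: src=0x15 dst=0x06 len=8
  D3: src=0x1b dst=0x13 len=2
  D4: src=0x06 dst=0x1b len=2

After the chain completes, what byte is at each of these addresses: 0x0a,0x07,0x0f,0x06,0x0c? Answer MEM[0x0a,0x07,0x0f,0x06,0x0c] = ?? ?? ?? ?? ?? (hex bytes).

MEM[0x0a,0x07,0x0f,0x06,0x0c] = 4a 79 a0 14 61

#0 dst[0x0e+2] := {0x3a,0xa0}
#1 dst[0x1b+2] := {0x61,0x22}
#2 dst[0x06+8] := {0x14,0x79,0x6d,0x49,0x4a,0x08,0x61,0x22}
#3 dst[0x13+2] := {0x61,0x22}
#4 dst[0x1b+2] := {0x14,0x79}
query mem[0x0a]=0x4a, mem[0x07]=0x79, mem[0x0f]=0xa0, mem[0x06]=0x14, mem[0x0c]=0x61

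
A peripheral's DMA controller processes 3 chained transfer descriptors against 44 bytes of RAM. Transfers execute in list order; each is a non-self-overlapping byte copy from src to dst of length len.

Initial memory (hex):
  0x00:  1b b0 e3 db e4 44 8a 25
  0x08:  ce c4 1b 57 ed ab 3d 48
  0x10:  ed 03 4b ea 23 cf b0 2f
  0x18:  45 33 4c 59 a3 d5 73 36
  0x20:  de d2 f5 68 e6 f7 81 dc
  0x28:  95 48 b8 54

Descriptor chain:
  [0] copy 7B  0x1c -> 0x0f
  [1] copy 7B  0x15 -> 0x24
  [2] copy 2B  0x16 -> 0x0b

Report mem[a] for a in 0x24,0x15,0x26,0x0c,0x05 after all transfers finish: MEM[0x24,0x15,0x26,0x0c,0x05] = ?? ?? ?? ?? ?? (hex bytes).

  after D0: wrote 7B at 0x0f = a3d57336ded2f5
  after D1: wrote 7B at 0x24 = f5b02f45334c59
  after D2: wrote 2B at 0x0b = b02f
query mem[0x24]=0xf5, mem[0x15]=0xf5, mem[0x26]=0x2f, mem[0x0c]=0x2f, mem[0x05]=0x44

MEM[0x24,0x15,0x26,0x0c,0x05] = f5 f5 2f 2f 44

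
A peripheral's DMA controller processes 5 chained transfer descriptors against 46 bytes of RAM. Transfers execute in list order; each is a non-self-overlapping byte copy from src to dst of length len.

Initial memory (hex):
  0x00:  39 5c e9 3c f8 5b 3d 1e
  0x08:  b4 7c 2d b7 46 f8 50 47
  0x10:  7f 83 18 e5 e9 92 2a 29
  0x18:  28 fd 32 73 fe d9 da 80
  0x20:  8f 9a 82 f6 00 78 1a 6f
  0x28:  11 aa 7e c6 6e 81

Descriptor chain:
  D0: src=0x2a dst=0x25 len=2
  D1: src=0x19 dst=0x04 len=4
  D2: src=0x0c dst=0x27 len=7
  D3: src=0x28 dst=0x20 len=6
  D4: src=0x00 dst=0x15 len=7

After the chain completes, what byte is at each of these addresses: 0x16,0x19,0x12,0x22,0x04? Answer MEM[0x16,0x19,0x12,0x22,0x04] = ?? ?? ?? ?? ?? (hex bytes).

[0] 0x2a->0x25 len=2 : 7e c6
[1] 0x19->0x04 len=4 : fd 32 73 fe
[2] 0x0c->0x27 len=7 : 46 f8 50 47 7f 83 18
[3] 0x28->0x20 len=6 : f8 50 47 7f 83 18
[4] 0x00->0x15 len=7 : 39 5c e9 3c fd 32 73
query mem[0x16]=0x5c, mem[0x19]=0xfd, mem[0x12]=0x18, mem[0x22]=0x47, mem[0x04]=0xfd

MEM[0x16,0x19,0x12,0x22,0x04] = 5c fd 18 47 fd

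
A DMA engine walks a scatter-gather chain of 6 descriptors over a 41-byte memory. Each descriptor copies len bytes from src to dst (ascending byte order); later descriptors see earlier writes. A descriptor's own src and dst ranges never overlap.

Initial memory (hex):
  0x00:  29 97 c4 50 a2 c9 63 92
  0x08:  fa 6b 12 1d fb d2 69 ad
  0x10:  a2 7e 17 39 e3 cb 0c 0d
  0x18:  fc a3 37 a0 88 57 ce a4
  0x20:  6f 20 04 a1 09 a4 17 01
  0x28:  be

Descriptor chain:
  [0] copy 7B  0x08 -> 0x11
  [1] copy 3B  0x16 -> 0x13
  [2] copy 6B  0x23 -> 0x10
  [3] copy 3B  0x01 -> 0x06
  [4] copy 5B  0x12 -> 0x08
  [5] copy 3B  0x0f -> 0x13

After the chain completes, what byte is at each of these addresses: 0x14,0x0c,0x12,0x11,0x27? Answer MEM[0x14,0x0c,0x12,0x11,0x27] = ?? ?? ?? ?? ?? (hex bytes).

D0: mem[0x11..0x17] <- [fa 6b 12 1d fb d2 69]
D1: mem[0x13..0x15] <- [d2 69 fc]
D2: mem[0x10..0x15] <- [a1 09 a4 17 01 be]
D3: mem[0x06..0x08] <- [97 c4 50]
D4: mem[0x08..0x0c] <- [a4 17 01 be d2]
D5: mem[0x13..0x15] <- [ad a1 09]
query mem[0x14]=0xa1, mem[0x0c]=0xd2, mem[0x12]=0xa4, mem[0x11]=0x09, mem[0x27]=0x01

MEM[0x14,0x0c,0x12,0x11,0x27] = a1 d2 a4 09 01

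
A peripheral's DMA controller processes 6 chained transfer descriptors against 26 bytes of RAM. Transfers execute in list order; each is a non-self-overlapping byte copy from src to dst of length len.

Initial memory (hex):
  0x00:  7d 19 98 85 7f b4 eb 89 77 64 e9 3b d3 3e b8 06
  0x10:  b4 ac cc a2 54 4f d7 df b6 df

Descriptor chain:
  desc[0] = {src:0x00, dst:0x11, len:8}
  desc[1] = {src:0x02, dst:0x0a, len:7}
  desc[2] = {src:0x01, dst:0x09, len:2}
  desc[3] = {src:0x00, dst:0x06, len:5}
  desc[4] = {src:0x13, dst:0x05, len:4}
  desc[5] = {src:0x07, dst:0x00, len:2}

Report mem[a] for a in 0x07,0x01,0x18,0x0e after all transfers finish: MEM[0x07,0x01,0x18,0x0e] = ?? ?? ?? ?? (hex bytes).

MEM[0x07,0x01,0x18,0x0e] = 7f b4 89 eb

#0 dst[0x11+8] := {0x7d,0x19,0x98,0x85,0x7f,0xb4,0xeb,0x89}
#1 dst[0x0a+7] := {0x98,0x85,0x7f,0xb4,0xeb,0x89,0x77}
#2 dst[0x09+2] := {0x19,0x98}
#3 dst[0x06+5] := {0x7d,0x19,0x98,0x85,0x7f}
#4 dst[0x05+4] := {0x98,0x85,0x7f,0xb4}
#5 dst[0x00+2] := {0x7f,0xb4}
query mem[0x07]=0x7f, mem[0x01]=0xb4, mem[0x18]=0x89, mem[0x0e]=0xeb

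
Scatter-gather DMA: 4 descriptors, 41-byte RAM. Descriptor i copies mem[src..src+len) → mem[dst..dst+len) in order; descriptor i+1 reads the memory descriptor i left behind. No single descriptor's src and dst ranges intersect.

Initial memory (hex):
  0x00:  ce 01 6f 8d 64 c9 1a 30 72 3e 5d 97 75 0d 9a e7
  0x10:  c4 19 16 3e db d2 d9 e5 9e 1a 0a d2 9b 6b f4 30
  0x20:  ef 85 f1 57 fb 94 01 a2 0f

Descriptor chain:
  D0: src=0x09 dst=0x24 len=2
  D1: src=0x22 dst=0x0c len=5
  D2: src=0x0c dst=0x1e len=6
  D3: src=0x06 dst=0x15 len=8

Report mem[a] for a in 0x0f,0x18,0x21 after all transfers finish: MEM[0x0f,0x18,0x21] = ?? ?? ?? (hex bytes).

MEM[0x0f,0x18,0x21] = 5d 3e 5d

#0 dst[0x24+2] := {0x3e,0x5d}
#1 dst[0x0c+5] := {0xf1,0x57,0x3e,0x5d,0x01}
#2 dst[0x1e+6] := {0xf1,0x57,0x3e,0x5d,0x01,0x19}
#3 dst[0x15+8] := {0x1a,0x30,0x72,0x3e,0x5d,0x97,0xf1,0x57}
query mem[0x0f]=0x5d, mem[0x18]=0x3e, mem[0x21]=0x5d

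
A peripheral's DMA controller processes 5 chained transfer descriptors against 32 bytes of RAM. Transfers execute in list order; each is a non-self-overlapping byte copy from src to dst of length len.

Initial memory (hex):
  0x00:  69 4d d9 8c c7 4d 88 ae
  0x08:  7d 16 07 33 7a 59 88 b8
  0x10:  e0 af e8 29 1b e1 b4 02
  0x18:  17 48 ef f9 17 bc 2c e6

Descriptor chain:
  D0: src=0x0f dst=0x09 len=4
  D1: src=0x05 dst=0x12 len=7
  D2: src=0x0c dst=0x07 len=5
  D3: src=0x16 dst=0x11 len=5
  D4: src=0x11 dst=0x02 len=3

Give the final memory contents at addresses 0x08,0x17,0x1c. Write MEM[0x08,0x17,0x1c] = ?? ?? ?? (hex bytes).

MEM[0x08,0x17,0x1c] = 59 e0 17

[0] 0x0f->0x09 len=4 : b8 e0 af e8
[1] 0x05->0x12 len=7 : 4d 88 ae 7d b8 e0 af
[2] 0x0c->0x07 len=5 : e8 59 88 b8 e0
[3] 0x16->0x11 len=5 : b8 e0 af 48 ef
[4] 0x11->0x02 len=3 : b8 e0 af
query mem[0x08]=0x59, mem[0x17]=0xe0, mem[0x1c]=0x17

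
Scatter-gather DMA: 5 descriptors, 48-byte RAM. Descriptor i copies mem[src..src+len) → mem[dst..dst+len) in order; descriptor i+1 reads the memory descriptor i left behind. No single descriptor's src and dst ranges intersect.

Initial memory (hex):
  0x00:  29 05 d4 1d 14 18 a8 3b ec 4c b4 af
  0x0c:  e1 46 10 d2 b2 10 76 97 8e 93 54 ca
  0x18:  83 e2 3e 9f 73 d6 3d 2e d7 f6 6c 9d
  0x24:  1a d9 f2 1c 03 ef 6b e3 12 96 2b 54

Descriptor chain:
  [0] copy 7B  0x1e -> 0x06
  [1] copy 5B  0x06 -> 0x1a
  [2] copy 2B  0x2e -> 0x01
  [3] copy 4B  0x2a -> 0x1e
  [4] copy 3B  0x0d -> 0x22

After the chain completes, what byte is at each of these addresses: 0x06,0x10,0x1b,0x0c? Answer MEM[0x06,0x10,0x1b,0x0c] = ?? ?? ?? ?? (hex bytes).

MEM[0x06,0x10,0x1b,0x0c] = 3d b2 2e 1a

D0: mem[0x06..0x0c] <- [3d 2e d7 f6 6c 9d 1a]
D1: mem[0x1a..0x1e] <- [3d 2e d7 f6 6c]
D2: mem[0x01..0x02] <- [2b 54]
D3: mem[0x1e..0x21] <- [6b e3 12 96]
D4: mem[0x22..0x24] <- [46 10 d2]
query mem[0x06]=0x3d, mem[0x10]=0xb2, mem[0x1b]=0x2e, mem[0x0c]=0x1a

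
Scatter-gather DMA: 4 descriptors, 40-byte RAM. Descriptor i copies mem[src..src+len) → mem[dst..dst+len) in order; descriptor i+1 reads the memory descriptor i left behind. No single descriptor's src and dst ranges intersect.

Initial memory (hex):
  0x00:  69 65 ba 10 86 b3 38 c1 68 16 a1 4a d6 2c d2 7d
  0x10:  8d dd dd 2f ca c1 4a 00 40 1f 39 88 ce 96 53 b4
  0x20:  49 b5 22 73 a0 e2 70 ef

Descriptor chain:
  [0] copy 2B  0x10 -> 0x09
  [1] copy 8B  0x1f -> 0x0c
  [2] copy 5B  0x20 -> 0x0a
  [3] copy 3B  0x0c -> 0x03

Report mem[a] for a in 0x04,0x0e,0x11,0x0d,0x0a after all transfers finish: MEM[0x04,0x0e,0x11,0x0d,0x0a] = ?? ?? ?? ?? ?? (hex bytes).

D0: mem[0x09..0x0a] <- [8d dd]
D1: mem[0x0c..0x13] <- [b4 49 b5 22 73 a0 e2 70]
D2: mem[0x0a..0x0e] <- [49 b5 22 73 a0]
D3: mem[0x03..0x05] <- [22 73 a0]
query mem[0x04]=0x73, mem[0x0e]=0xa0, mem[0x11]=0xa0, mem[0x0d]=0x73, mem[0x0a]=0x49

MEM[0x04,0x0e,0x11,0x0d,0x0a] = 73 a0 a0 73 49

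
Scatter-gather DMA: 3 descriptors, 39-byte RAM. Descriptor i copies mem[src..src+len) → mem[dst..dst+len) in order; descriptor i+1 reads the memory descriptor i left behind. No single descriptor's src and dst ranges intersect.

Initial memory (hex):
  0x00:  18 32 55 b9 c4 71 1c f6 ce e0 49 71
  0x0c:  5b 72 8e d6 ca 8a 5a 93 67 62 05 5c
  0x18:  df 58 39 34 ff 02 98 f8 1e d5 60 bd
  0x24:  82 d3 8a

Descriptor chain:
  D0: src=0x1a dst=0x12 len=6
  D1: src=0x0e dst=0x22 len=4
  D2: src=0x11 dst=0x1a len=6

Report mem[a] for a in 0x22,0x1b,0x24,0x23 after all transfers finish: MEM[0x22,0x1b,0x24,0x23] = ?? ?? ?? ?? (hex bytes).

#0 dst[0x12+6] := {0x39,0x34,0xff,0x02,0x98,0xf8}
#1 dst[0x22+4] := {0x8e,0xd6,0xca,0x8a}
#2 dst[0x1a+6] := {0x8a,0x39,0x34,0xff,0x02,0x98}
query mem[0x22]=0x8e, mem[0x1b]=0x39, mem[0x24]=0xca, mem[0x23]=0xd6

MEM[0x22,0x1b,0x24,0x23] = 8e 39 ca d6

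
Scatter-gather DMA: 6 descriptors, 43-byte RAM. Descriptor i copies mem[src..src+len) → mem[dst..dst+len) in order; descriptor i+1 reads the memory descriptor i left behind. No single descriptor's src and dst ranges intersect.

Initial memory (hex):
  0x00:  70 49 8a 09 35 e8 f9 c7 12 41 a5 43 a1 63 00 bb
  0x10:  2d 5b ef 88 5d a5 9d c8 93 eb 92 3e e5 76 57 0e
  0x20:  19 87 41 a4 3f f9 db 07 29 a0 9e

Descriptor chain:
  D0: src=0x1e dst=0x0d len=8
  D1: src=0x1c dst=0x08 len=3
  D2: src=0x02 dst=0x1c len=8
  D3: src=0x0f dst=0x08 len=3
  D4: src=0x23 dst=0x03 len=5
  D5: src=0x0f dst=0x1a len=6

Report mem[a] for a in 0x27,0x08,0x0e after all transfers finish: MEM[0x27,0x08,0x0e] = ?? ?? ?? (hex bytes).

[0] 0x1e->0x0d len=8 : 57 0e 19 87 41 a4 3f f9
[1] 0x1c->0x08 len=3 : e5 76 57
[2] 0x02->0x1c len=8 : 8a 09 35 e8 f9 c7 e5 76
[3] 0x0f->0x08 len=3 : 19 87 41
[4] 0x23->0x03 len=5 : 76 3f f9 db 07
[5] 0x0f->0x1a len=6 : 19 87 41 a4 3f f9
query mem[0x27]=0x07, mem[0x08]=0x19, mem[0x0e]=0x0e

MEM[0x27,0x08,0x0e] = 07 19 0e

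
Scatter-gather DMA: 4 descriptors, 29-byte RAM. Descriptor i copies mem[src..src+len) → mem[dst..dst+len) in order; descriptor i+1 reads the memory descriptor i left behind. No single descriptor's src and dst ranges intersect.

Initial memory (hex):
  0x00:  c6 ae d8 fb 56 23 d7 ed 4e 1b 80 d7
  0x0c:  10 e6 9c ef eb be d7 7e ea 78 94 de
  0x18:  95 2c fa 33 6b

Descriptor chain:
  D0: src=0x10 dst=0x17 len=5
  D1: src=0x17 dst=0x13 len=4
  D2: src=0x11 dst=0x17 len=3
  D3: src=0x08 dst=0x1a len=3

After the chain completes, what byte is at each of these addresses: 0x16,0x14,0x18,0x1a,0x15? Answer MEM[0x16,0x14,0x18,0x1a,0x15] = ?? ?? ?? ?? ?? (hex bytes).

MEM[0x16,0x14,0x18,0x1a,0x15] = 7e be d7 4e d7

D0: mem[0x17..0x1b] <- [eb be d7 7e ea]
D1: mem[0x13..0x16] <- [eb be d7 7e]
D2: mem[0x17..0x19] <- [be d7 eb]
D3: mem[0x1a..0x1c] <- [4e 1b 80]
query mem[0x16]=0x7e, mem[0x14]=0xbe, mem[0x18]=0xd7, mem[0x1a]=0x4e, mem[0x15]=0xd7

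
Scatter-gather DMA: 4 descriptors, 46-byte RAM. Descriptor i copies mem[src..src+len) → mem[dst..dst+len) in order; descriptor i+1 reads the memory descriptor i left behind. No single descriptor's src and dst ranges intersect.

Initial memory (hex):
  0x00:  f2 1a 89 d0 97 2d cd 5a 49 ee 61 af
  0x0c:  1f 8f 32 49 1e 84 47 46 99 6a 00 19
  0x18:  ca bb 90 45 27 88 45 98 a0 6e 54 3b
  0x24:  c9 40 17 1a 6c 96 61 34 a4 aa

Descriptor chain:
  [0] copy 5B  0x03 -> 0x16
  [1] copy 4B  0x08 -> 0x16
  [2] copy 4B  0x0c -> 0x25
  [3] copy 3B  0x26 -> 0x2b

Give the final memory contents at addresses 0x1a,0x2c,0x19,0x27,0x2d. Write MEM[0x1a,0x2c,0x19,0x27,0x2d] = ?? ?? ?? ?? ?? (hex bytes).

[0] 0x03->0x16 len=5 : d0 97 2d cd 5a
[1] 0x08->0x16 len=4 : 49 ee 61 af
[2] 0x0c->0x25 len=4 : 1f 8f 32 49
[3] 0x26->0x2b len=3 : 8f 32 49
query mem[0x1a]=0x5a, mem[0x2c]=0x32, mem[0x19]=0xaf, mem[0x27]=0x32, mem[0x2d]=0x49

MEM[0x1a,0x2c,0x19,0x27,0x2d] = 5a 32 af 32 49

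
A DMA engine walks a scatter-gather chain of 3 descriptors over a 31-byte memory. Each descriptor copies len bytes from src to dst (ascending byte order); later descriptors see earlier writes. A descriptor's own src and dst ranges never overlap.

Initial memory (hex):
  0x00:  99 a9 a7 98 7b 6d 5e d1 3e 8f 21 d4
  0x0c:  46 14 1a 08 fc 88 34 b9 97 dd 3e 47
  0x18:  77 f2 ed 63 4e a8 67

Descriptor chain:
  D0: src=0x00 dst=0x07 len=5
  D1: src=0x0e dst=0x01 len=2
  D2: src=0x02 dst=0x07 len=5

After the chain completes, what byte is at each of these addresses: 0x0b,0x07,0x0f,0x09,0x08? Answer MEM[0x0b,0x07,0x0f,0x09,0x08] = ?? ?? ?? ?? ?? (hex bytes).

MEM[0x0b,0x07,0x0f,0x09,0x08] = 5e 08 08 7b 98

[0] 0x00->0x07 len=5 : 99 a9 a7 98 7b
[1] 0x0e->0x01 len=2 : 1a 08
[2] 0x02->0x07 len=5 : 08 98 7b 6d 5e
query mem[0x0b]=0x5e, mem[0x07]=0x08, mem[0x0f]=0x08, mem[0x09]=0x7b, mem[0x08]=0x98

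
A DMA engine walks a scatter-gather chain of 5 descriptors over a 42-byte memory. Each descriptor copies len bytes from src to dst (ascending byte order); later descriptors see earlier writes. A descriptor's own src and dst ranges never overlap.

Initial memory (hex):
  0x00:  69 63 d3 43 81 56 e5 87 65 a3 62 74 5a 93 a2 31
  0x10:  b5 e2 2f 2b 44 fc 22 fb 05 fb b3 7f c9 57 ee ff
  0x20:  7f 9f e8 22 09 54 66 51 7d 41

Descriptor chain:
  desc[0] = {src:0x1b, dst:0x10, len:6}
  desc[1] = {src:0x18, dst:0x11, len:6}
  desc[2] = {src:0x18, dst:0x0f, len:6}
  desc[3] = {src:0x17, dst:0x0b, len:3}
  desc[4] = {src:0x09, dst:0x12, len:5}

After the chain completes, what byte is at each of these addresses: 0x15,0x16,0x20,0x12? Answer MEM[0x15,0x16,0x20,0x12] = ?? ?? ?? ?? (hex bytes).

[0] 0x1b->0x10 len=6 : 7f c9 57 ee ff 7f
[1] 0x18->0x11 len=6 : 05 fb b3 7f c9 57
[2] 0x18->0x0f len=6 : 05 fb b3 7f c9 57
[3] 0x17->0x0b len=3 : fb 05 fb
[4] 0x09->0x12 len=5 : a3 62 fb 05 fb
query mem[0x15]=0x05, mem[0x16]=0xfb, mem[0x20]=0x7f, mem[0x12]=0xa3

MEM[0x15,0x16,0x20,0x12] = 05 fb 7f a3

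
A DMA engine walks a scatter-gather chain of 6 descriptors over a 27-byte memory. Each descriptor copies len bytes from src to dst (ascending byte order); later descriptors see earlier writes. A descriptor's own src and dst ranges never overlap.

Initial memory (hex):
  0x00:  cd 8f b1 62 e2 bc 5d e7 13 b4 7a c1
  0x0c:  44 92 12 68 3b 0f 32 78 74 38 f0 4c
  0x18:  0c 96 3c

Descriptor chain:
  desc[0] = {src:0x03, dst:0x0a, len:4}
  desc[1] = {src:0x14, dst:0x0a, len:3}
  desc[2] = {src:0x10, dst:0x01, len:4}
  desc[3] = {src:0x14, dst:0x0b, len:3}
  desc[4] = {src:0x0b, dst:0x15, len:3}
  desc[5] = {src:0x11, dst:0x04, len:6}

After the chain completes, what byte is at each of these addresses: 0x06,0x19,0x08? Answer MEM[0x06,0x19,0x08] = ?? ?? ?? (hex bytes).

D0: mem[0x0a..0x0d] <- [62 e2 bc 5d]
D1: mem[0x0a..0x0c] <- [74 38 f0]
D2: mem[0x01..0x04] <- [3b 0f 32 78]
D3: mem[0x0b..0x0d] <- [74 38 f0]
D4: mem[0x15..0x17] <- [74 38 f0]
D5: mem[0x04..0x09] <- [0f 32 78 74 74 38]
query mem[0x06]=0x78, mem[0x19]=0x96, mem[0x08]=0x74

MEM[0x06,0x19,0x08] = 78 96 74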